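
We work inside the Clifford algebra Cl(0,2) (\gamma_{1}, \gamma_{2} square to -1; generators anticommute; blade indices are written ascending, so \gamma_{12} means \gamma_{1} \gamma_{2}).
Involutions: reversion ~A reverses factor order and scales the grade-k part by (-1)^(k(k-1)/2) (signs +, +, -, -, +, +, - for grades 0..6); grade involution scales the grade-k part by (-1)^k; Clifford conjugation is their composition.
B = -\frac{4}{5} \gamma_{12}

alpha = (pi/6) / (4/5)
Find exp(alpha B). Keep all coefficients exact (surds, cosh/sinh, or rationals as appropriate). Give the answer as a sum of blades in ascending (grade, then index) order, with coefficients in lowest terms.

B^2 = (-\frac{4}{5})^2*(\gamma_{12})^2 = \frac{16}{25}*(-1) = -\frac{16}{25} (a basis 2-blade squares to minus the product of its generators' squares).
B^2 = -\frac{16}{25} — a negative square means the series sums to a rotation: l = \frac{4}{5}, alpha*l = \frac{\pi}{6}, so exp(alpha B) = cos(\frac{\pi}{6}) + (sin(\frac{\pi}{6})/(\frac{4}{5}))*B = \frac{\sqrt{3}}{2} + (\frac{5}{8})*B.
Answer: \frac{\sqrt{3}}{2} - \frac{1}{2} \gamma_{12}


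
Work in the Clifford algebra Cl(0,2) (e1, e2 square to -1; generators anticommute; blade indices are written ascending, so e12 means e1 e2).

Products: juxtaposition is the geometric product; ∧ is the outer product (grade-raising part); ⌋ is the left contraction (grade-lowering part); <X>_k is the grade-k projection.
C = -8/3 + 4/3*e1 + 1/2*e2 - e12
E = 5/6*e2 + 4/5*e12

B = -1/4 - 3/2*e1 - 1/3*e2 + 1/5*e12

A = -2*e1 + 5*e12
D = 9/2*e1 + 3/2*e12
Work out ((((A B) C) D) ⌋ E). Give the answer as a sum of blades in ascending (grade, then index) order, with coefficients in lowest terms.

step 1: -4 + 13/6*e1 - 71/10*e2 - 7/12*e12
step 2: 967/90 - 1339/360*e1 + 1649/90*e2 + 2899/180*e12
step 3: -1781/240 + 455/6*e1 + 18733/240*e2 - 199/3*e12
step 4: -17249/1440 + 18733/300*e1 - 19253/288*e2 - 1781/300*e12
Answer: -17249/1440 + 18733/300*e1 - 19253/288*e2 - 1781/300*e12


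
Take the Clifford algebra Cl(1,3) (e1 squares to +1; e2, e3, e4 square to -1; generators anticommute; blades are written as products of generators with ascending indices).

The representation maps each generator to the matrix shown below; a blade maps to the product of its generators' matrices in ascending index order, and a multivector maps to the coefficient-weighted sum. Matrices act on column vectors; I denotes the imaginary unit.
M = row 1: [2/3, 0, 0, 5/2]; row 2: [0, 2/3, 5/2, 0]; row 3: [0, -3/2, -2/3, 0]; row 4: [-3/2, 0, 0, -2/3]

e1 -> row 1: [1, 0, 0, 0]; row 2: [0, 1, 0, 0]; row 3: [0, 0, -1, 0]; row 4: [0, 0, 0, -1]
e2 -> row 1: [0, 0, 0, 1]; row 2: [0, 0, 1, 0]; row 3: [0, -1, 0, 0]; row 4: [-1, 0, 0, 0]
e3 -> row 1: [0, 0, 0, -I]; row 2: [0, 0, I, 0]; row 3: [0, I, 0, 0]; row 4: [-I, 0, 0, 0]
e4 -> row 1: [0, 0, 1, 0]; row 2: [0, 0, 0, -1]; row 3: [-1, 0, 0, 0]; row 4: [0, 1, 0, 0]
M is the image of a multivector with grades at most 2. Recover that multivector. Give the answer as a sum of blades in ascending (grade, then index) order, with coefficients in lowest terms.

Method: the blade images are trace-orthogonal — tr(rho(e_A) rho(e_B)^-1) = 4 if A = B and 0 otherwise — and rho(e_A)^-1 = (e_A)^2 * rho(e_A) with (e_A)^2 = +1 or -1, so the coefficient of e_A in the preimage is (e_A)^2 * tr(M rho(e_A))/4.
Nonzero projections over blades of grade <= 2: e1: (e1)^2 = +1, tr(M rho(e1)) = 8/3, coefficient 2/3; e2: (e2)^2 = -1, tr(M rho(e2)) = -8, coefficient 2; e1 e2: (e1 e2)^2 = +1, tr(M rho(e1 e2)) = 2, coefficient 1/2. Every other blade of grade <= 2 projects to 0.
Answer: 2/3*e1 + 2*e2 + 1/2*e1 e2


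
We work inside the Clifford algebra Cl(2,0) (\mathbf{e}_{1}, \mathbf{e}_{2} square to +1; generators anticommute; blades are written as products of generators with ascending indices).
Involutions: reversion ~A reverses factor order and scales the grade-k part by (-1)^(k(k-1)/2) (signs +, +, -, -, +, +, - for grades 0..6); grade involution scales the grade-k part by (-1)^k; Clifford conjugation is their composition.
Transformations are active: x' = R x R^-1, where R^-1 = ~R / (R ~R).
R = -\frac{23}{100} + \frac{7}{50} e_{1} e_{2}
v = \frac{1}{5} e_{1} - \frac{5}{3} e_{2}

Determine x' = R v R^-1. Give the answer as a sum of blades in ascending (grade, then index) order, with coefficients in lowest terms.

~R = -\frac{23}{100} - \frac{7}{50} e_{1} e_{2}, and R ~R = \frac{29}{400}, so R^-1 = ~R / (\frac{29}{400}).
R v = -\frac{419}{1500} e_{1} + \frac{533}{1500} e_{2}
Answer: \frac{17099}{10875} e_{1} - \frac{2131}{3625} e_{2}


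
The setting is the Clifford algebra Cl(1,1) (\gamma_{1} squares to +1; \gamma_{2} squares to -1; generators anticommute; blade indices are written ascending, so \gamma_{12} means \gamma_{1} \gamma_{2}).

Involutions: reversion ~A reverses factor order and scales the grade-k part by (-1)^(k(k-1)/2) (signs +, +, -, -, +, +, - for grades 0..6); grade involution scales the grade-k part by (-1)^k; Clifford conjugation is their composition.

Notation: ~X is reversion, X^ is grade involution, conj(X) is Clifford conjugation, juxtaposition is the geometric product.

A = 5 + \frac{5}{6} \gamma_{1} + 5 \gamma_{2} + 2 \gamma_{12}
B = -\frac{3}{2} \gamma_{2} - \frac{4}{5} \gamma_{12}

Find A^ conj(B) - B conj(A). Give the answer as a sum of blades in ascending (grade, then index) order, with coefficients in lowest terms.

first term: \frac{91}{10} - 7 \gamma_{1} + \frac{41}{6} \gamma_{2} + \frac{11}{4} \gamma_{12}
second term: -\frac{59}{10} - \gamma_{1} - \frac{49}{6} \gamma_{2} - \frac{21}{4} \gamma_{12}
Answer: 15 - 6 \gamma_{1} + 15 \gamma_{2} + 8 \gamma_{12}


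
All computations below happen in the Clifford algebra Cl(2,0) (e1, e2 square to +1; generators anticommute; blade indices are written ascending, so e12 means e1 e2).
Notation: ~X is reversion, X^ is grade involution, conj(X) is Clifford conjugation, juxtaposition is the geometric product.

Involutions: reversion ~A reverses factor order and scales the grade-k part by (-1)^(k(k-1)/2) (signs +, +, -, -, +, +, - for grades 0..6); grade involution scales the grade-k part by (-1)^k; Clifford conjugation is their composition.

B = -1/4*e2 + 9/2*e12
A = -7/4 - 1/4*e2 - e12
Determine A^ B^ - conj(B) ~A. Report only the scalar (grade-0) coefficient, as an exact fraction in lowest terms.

first term: 73/16 - 11/8*e1 - 7/16*e2 - 63/8*e12
second term: 71/16 + 7/8*e1 - 7/16*e2 + 63/8*e12
Answer: 1/8


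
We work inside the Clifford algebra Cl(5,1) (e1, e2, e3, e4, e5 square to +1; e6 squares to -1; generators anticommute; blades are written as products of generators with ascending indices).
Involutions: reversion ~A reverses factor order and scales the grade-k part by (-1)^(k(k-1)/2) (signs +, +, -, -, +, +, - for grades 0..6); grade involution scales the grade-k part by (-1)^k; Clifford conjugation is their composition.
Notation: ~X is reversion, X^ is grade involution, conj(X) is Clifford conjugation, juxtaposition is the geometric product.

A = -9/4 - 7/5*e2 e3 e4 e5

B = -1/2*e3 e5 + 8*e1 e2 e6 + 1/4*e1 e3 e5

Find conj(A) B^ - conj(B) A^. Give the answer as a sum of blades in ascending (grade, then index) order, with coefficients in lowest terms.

first term: 7/10*e2 e4 + 9/8*e3 e5 + 7/20*e1 e2 e4 + 18*e1 e2 e6 + 9/16*e1 e3 e5 - 56/5*e1 e3 e4 e5 e6
second term: -7/10*e2 e4 - 9/8*e3 e5 - 7/20*e1 e2 e4 - 18*e1 e2 e6 - 9/16*e1 e3 e5 - 56/5*e1 e3 e4 e5 e6
Answer: 7/5*e2 e4 + 9/4*e3 e5 + 7/10*e1 e2 e4 + 36*e1 e2 e6 + 9/8*e1 e3 e5


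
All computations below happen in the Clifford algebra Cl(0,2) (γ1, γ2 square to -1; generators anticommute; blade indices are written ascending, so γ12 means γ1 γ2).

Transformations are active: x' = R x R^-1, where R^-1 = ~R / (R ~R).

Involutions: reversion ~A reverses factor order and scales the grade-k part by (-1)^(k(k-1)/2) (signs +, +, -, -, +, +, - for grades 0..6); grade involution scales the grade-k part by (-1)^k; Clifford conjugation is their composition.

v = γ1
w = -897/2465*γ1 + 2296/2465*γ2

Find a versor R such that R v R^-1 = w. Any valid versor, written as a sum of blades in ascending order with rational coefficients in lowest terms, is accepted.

Since q(v) = q(w) = -1, the sum R = v + w = 1568/2465*γ1 + 2296/2465*γ2 does the job whenever invertible.
Answer: 1568/2465*γ1 + 2296/2465*γ2


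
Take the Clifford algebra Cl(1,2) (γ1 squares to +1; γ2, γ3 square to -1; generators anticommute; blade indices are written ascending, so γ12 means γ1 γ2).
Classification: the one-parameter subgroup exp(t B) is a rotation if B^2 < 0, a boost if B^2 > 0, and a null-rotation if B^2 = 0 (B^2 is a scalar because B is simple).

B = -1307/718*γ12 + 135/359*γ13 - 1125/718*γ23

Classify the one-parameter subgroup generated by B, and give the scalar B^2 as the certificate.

B^2 term by term: the squares give (-1307/718)^2*(γ12)^2 + (135/359)^2*(γ13)^2 + (-1125/718)^2*(γ23)^2 = 1708249/515524*(+1) + 18225/128881*(+1) + 1265625/515524*(-1) = 1 (each basis 2-blade squares to minus the product of its generators' squares); cross terms between blades sharing an index anticommute and cancel. So B^2 = 1.
Answer: boost, certificate B^2 = 1. Key observation: B^2 = 1 is a conjugation invariant, so its sign decides the class regardless of the surface form of B.


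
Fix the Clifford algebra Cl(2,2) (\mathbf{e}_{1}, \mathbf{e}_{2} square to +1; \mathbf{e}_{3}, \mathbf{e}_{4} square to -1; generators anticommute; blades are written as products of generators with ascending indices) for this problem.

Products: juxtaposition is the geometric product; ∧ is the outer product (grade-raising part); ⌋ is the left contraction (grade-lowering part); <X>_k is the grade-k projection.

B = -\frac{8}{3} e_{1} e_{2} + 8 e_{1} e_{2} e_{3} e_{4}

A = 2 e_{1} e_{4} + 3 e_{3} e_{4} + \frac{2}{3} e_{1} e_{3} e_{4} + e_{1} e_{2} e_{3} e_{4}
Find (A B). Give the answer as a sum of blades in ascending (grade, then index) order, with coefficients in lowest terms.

step 1: 8 - \frac{16}{3} e_{2} - 24 e_{1} e_{2} + 16 e_{2} e_{3} - \frac{16}{3} e_{2} e_{4} + \frac{8}{3} e_{3} e_{4} - \frac{16}{9} e_{2} e_{3} e_{4} - 8 e_{1} e_{2} e_{3} e_{4}
Answer: 8 - \frac{16}{3} e_{2} - 24 e_{1} e_{2} + 16 e_{2} e_{3} - \frac{16}{3} e_{2} e_{4} + \frac{8}{3} e_{3} e_{4} - \frac{16}{9} e_{2} e_{3} e_{4} - 8 e_{1} e_{2} e_{3} e_{4}


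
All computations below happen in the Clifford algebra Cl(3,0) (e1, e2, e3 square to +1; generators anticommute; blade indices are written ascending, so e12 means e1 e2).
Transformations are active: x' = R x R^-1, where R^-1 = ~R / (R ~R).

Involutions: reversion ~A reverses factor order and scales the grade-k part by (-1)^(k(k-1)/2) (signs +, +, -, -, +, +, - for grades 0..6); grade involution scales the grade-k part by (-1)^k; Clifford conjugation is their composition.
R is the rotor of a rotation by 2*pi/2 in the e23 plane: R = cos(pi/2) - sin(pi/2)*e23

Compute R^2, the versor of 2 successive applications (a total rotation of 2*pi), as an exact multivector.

Rotor phase runs at HALF the rotation angle; powers of one rotor simply add phase, so after 2 steps in e23 the phase is 2*pi/2 = pi and R^2 = cos(pi) - sin(pi)*e23.
cos(pi) = -1 and sin(pi) = 0, so R^2 = -1. The total rotation 2*pi is 1 full turn, so every vector returns to itself, yet the rotor is -1, on the OTHER sheet of the double cover (an odd number of 2*pi turns).
Answer: -1


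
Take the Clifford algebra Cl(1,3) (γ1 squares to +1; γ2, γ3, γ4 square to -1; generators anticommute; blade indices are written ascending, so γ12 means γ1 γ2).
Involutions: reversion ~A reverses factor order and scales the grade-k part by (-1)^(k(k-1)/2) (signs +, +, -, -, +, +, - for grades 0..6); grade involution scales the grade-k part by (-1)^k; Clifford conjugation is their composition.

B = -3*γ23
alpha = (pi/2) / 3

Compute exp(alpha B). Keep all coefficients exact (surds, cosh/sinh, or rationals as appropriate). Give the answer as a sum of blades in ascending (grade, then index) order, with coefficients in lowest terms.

B^2 = (-3)^2*(γ23)^2 = 9*(-1) = -9 (a basis 2-blade squares to minus the product of its generators' squares).
B^2 = -9 — since the square is negative, the closed form is circular: l = 3, alpha*l = pi/2, so exp(alpha B) = cos(pi/2) + (sin(pi/2)/3)*B = 0 + (1/3)*B.
Answer: -γ23


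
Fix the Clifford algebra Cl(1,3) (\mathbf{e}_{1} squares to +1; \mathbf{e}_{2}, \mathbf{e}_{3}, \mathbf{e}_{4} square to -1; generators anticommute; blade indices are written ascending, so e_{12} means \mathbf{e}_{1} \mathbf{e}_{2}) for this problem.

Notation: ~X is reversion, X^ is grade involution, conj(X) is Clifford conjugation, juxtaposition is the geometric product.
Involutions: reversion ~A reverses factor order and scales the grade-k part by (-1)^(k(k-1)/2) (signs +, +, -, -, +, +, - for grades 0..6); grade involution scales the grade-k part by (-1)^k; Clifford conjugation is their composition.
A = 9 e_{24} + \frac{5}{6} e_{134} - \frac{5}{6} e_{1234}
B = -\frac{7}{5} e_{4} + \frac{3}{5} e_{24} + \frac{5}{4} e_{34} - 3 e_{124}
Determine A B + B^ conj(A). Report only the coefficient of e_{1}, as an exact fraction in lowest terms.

first term: -\frac{27}{5} + \frac{623}{24} e_{1} + \frac{63}{5} e_{2} - \frac{5}{2} e_{3} + \frac{25}{24} e_{12} + \frac{2}{3} e_{13} + \frac{55}{4} e_{23} - \frac{5}{3} e_{123}
second term: \frac{27}{5} + \frac{623}{24} e_{1} - \frac{63}{5} e_{2} - \frac{5}{2} e_{3} + \frac{25}{24} e_{12} - \frac{5}{3} e_{13} + \frac{55}{4} e_{23} - \frac{2}{3} e_{123}
Answer: \frac{623}{12}


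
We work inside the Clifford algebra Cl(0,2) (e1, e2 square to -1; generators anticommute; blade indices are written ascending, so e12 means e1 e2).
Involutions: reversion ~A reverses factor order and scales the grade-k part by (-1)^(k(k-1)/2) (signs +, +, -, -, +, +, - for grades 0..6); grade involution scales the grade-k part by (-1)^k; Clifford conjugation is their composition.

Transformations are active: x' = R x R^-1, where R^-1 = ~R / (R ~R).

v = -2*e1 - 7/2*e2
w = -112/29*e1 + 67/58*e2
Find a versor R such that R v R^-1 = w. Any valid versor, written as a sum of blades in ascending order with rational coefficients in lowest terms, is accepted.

Here q(v) = q(w) = -65/4; the classical choice R = v + w = -170/29*e1 - 68/29*e2 then realises v -> w under the sandwich.
Answer: -170/29*e1 - 68/29*e2


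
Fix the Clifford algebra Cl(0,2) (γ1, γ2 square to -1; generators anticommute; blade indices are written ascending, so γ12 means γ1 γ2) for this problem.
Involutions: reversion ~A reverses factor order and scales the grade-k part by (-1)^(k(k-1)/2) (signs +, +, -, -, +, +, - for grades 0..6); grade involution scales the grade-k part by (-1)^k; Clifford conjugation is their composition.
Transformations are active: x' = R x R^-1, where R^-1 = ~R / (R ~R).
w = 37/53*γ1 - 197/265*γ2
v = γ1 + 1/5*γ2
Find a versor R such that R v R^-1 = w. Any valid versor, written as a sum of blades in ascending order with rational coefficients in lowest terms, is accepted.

Construction: equal norms (both -26/25) license R = v + w = 90/53*γ1 - 144/265*γ2 — nothing changes along that direction, while (v - w)/2 changes sign, so v maps onto w.
Answer: 90/53*γ1 - 144/265*γ2


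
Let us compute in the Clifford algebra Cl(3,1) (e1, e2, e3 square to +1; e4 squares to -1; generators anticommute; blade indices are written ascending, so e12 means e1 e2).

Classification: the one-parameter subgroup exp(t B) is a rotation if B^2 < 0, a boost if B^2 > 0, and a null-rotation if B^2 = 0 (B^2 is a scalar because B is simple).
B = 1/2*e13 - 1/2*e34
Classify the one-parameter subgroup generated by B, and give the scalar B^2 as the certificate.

B^2 term by term: the squares give (1/2)^2*(e13)^2 + (-1/2)^2*(e34)^2 = 1/4*(-1) + 1/4*(+1) = 0 (each basis 2-blade squares to minus the product of its generators' squares); cross terms between blades sharing an index anticommute and cancel. So B^2 = 0.
Answer: null-rotation, certificate B^2 = 0. Why this suffices: the scalar 0 survives any versor conjugation, so its sign alone determines the class however B is presented.


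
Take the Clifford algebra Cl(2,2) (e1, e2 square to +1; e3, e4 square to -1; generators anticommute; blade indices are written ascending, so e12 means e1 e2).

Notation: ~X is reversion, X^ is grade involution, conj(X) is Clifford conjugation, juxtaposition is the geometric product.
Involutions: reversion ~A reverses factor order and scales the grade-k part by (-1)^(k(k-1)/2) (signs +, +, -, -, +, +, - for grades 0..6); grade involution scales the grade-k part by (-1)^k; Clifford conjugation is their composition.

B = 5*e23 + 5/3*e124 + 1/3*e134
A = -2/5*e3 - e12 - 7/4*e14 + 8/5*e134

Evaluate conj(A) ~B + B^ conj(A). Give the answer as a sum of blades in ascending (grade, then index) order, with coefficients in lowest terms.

first term: 8/15 + 11/12*e2 + 7/12*e3 + 5/3*e4 - 5*e13 - 2/15*e14 + 8/3*e23 - 8*e124 + 1/3*e234 - 113/12*e1234
second term: 8/15 + 11/12*e2 + 7/12*e3 + 5/3*e4 - 5*e13 - 2/15*e14 - 8/3*e23 - 8*e124 - 1/3*e234 + 113/12*e1234
Answer: 16/15 + 11/6*e2 + 7/6*e3 + 10/3*e4 - 10*e13 - 4/15*e14 - 16*e124


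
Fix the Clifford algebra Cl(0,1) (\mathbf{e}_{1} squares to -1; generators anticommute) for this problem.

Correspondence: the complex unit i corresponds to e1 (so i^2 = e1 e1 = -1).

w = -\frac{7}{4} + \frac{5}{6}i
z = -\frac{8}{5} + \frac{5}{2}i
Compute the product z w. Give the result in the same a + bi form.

In blades: z = -\frac{8}{5} + \frac{5}{2} e_{1}, w = -\frac{7}{4} + \frac{5}{6} e_{1}.
Distribute z over w term by term (generator squares from the signature, products reordered to ascending indices): (-\frac{8}{5})*w = \frac{14}{5} - \frac{4}{3} e_{1}; (\frac{5}{2} e_{1})*w = -\frac{25}{12} - \frac{35}{8} e_{1}.
Sum: \frac{43}{60} - \frac{137}{24} e_{1}; translating back through the correspondence:
Answer: \frac{43}{60} - \frac{137}{24}i


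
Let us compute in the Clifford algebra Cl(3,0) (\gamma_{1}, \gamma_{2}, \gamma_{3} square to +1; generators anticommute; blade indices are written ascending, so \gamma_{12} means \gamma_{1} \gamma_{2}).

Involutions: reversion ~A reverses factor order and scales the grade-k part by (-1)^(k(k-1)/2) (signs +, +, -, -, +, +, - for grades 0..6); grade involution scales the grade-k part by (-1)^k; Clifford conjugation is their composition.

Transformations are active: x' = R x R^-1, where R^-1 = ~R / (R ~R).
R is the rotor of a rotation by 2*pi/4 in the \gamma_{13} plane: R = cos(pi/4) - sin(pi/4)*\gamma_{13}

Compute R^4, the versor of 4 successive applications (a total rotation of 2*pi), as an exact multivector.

The rotor phase is half the rotation angle and phases add under composition, so 4 steps in the \gamma_{13} plane accumulate phase 4*(pi/4) = \pi: R^4 = cos(\pi) - sin(\pi)*\gamma_{13}.
cos(\pi) = -1 and sin(\pi) = 0, so R^4 = -1. The total rotation 2*pi is 1 full turn, so every vector returns to itself, yet the rotor is -1, on the OTHER sheet of the double cover (an odd number of 2*pi turns).
Answer: -1


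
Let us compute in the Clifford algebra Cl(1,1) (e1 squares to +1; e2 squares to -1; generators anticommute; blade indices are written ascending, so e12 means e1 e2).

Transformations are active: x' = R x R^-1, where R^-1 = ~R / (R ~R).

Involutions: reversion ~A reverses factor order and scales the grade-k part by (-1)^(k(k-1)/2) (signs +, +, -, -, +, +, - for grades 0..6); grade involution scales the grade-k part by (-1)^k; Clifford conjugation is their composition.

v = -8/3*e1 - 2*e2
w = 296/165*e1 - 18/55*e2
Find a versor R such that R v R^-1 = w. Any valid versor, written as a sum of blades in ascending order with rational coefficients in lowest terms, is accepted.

Reasoning: v^2 = w^2 = 28/9 since conjugation preserves the quadratic form; R = v + w = -48/55*e1 - 128/55*e2 is then valid when invertible, keeping its own part and reversing (v - w)/2.
Answer: -48/55*e1 - 128/55*e2


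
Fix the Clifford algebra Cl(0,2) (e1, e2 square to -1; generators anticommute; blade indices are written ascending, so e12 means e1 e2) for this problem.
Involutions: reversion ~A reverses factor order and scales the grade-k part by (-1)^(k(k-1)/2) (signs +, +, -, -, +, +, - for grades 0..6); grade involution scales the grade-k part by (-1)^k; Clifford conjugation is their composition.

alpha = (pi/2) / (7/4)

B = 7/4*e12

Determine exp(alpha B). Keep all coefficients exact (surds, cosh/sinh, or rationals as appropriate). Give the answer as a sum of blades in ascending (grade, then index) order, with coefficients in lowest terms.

B^2 = (7/4)^2*(e12)^2 = 49/16*(-1) = -49/16 (a basis 2-blade squares to minus the product of its generators' squares).
B^2 = -49/16 — B^2 < 0, so the exponential closes trigonometrically: l = 7/4, alpha*l = pi/2, so exp(alpha B) = cos(pi/2) + (sin(pi/2)/(7/4))*B = 0 + (4/7)*B.
Answer: e12


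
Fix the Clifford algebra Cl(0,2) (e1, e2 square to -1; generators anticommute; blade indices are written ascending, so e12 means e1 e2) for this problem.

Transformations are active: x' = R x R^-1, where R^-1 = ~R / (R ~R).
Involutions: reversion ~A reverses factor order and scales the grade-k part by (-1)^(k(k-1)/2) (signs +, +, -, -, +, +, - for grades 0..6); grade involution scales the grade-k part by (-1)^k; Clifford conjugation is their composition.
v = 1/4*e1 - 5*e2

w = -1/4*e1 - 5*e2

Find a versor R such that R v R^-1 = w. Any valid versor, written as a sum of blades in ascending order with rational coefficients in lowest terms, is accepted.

Take R = v + w = -10*e2. Because q(v) = q(w) = -401/16, conjugation by R sends v exactly to w.
Answer: -10*e2


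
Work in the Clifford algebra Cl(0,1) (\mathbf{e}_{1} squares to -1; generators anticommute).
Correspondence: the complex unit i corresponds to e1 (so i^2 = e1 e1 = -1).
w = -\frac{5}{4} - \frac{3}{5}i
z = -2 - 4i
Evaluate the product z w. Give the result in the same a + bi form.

In blades: z = -2 - 4 e_{1}, w = -\frac{5}{4} - \frac{3}{5} e_{1}.
Distribute z over w term by term (generator squares from the signature, products reordered to ascending indices): (-2)*w = \frac{5}{2} + \frac{6}{5} e_{1}; (-4 e_{1})*w = -\frac{12}{5} + 5 e_{1}.
Sum: \frac{1}{10} + \frac{31}{5} e_{1}; translating back through the correspondence:
Answer: \frac{1}{10} + \frac{31}{5}i


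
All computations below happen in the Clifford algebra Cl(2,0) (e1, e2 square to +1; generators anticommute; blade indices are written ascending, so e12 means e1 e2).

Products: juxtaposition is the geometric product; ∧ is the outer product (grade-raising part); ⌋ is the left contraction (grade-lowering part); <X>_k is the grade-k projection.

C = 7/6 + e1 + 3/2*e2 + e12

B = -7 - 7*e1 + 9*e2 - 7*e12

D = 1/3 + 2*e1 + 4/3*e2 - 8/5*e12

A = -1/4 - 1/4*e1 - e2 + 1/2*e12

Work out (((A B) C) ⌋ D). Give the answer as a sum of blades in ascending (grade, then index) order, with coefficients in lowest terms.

step 1: -2 + e1 + 10*e2 - 11*e12
step 2: 74/3 - 82/3*e1 + 62/3*e2 - 70/3*e12
step 3: -506/9 + 412/5*e1 + 3448/45*e2 - 592/15*e12
Answer: -506/9 + 412/5*e1 + 3448/45*e2 - 592/15*e12


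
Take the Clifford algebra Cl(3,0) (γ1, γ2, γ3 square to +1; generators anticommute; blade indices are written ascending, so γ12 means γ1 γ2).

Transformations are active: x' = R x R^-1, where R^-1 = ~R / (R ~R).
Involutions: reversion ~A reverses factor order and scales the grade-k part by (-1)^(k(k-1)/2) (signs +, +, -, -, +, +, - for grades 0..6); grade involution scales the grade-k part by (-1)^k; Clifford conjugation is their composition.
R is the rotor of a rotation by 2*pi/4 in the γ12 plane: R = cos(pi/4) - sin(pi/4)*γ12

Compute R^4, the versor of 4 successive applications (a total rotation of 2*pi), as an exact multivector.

The rotor phase is half the rotation angle and phases add under composition, so 4 steps in the γ12 plane accumulate phase 4*(pi/4) = pi: R^4 = cos(pi) - sin(pi)*γ12.
cos(pi) = -1 and sin(pi) = 0, so R^4 = -1. The total rotation 2*pi is 1 full turn, so every vector returns to itself, yet the rotor is -1, on the OTHER sheet of the double cover (an odd number of 2*pi turns).
Answer: -1


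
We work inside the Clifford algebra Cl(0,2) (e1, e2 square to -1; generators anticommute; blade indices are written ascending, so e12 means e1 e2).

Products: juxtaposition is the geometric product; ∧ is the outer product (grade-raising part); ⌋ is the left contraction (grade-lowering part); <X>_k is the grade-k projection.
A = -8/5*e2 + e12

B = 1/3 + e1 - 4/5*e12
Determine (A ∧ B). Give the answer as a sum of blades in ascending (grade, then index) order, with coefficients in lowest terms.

step 1: -8/15*e2 + 29/15*e12
Answer: -8/15*e2 + 29/15*e12


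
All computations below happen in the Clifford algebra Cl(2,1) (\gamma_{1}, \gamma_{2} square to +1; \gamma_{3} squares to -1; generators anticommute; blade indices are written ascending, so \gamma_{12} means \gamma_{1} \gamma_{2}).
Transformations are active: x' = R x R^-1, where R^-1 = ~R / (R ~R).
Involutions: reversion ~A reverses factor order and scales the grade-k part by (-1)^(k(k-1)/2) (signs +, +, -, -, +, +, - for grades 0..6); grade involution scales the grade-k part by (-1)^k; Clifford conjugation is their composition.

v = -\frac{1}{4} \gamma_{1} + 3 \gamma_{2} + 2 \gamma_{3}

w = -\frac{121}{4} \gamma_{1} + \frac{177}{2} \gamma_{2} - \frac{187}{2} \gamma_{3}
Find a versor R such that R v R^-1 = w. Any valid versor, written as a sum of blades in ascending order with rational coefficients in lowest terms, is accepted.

The midline construction: v and w both square to \frac{81}{16}, so reflecting in their sum -\frac{61}{2} \gamma_{1} + \frac{183}{2} \gamma_{2} - \frac{183}{2} \gamma_{3} exchanges them.
Answer: -\frac{61}{2} \gamma_{1} + \frac{183}{2} \gamma_{2} - \frac{183}{2} \gamma_{3}


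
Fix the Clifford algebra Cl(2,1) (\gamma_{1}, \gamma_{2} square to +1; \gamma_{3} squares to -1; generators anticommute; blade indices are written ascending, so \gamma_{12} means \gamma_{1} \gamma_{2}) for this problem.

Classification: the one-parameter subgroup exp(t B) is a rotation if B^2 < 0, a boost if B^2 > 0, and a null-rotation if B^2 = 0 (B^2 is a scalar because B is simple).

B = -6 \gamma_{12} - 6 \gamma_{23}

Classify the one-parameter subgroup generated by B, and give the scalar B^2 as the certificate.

B^2 term by term: the squares give (-6)^2*(\gamma_{12})^2 + (-6)^2*(\gamma_{23})^2 = 36*(-1) + 36*(+1) = 0 (each basis 2-blade squares to minus the product of its generators' squares); cross terms between blades sharing an index anticommute and cancel. So B^2 = 0.
Answer: null-rotation, certificate B^2 = 0. Key observation: B^2 = 0 is a conjugation invariant, so its sign decides the class regardless of the surface form of B.


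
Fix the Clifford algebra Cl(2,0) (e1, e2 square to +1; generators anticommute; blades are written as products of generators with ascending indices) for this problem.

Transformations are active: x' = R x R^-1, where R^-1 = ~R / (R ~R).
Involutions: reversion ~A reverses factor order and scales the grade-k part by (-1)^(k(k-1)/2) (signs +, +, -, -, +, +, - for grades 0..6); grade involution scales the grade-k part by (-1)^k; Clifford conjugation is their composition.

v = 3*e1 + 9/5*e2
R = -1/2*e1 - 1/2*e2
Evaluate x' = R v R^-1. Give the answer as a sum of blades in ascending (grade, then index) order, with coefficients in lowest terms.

~R = -1/2*e1 - 1/2*e2, and R ~R = 1/2, so R^-1 = ~R / (1/2).
R v = -12/5 + 3/5*e1 e2
Answer: 9/5*e1 + 3*e2


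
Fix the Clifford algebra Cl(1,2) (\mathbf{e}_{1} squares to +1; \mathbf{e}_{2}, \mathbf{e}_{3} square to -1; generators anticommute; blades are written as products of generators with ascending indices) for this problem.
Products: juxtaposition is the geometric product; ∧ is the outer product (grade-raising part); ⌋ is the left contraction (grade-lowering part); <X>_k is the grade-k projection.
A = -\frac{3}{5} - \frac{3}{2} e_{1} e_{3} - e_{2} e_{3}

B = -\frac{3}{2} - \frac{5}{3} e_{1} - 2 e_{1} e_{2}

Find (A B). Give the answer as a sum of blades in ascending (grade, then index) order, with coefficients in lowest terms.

step 1: \frac{9}{10} + e_{1} - \frac{5}{2} e_{3} + \frac{6}{5} e_{1} e_{2} + \frac{17}{4} e_{1} e_{3} + \frac{9}{2} e_{2} e_{3} + \frac{5}{3} e_{1} e_{2} e_{3}
Answer: \frac{9}{10} + e_{1} - \frac{5}{2} e_{3} + \frac{6}{5} e_{1} e_{2} + \frac{17}{4} e_{1} e_{3} + \frac{9}{2} e_{2} e_{3} + \frac{5}{3} e_{1} e_{2} e_{3}


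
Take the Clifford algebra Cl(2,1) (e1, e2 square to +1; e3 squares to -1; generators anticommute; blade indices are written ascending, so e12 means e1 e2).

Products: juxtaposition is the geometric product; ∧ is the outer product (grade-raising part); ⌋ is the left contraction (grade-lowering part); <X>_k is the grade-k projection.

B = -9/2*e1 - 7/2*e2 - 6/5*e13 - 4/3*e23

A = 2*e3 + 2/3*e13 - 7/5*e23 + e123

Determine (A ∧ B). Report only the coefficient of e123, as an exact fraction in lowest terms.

step 1: 9*e13 + 7*e23 + 259/30*e123
Answer: 259/30


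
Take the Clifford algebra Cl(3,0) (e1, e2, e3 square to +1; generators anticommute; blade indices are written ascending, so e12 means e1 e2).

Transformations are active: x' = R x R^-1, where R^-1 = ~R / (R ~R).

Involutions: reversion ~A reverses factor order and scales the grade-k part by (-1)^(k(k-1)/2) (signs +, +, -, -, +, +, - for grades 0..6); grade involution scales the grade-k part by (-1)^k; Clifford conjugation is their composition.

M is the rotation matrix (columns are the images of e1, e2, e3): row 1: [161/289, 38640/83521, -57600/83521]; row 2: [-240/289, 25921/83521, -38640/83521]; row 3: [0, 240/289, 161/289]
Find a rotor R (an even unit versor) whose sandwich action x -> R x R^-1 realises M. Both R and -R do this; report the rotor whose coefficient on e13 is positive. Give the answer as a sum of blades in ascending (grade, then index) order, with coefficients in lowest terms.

Method: write R = a + b12*e12 + b13*e13 + b23*e23 with a^2 + b12^2 + b13^2 + b23^2 = 1 (so R^-1 = ~R). Expanding the columns R e_j ~R gives tr M = 4a^2 - 1 and, from the antisymmetric part, M21 - M12 = -4a*b12, M13 - M31 = 4a*b13, M32 - M23 = -4a*b23.
Here tr M = 118979/83521, so a^2 = (1 + tr M)/4 = 50625/83521 and a = ±225/289. Taking a = 225/289: M21 - M12 = -108000/83521, M13 - M31 = -57600/83521, M32 - M23 = 108000/83521, giving b12 = 120/289, b13 = -64/289, b23 = -120/289, i.e. R = 225/289 + 120/289*e12 - 64/289*e13 - 120/289*e23.
Its e13 coefficient is negative, so report the other preimage -R.
Answer: -225/289 - 120/289*e12 + 64/289*e13 + 120/289*e23. Why the constraint matters: R and -R act identically through the sandwich — M has trace 118979/83521 either way — so only the sign condition on e13 picks one of the two preimages.


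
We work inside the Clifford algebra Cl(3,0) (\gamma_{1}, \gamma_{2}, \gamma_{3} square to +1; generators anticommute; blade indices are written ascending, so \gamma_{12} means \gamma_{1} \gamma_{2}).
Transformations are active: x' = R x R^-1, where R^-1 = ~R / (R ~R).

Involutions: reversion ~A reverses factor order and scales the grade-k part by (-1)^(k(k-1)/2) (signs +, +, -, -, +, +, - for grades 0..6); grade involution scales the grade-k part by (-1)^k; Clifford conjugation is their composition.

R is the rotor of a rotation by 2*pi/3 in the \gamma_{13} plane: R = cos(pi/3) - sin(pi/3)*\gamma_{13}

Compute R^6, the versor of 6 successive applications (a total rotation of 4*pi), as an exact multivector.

Half-angle bookkeeping: 6 applications in \gamma_{13} add up to rotor phase 6*pi/3 = 2 \pi, so R^6 = cos(2 \pi) - sin(2 \pi)*\gamma_{13}.
cos(2 \pi) = 1 and sin(2 \pi) = 0, so R^6 = 1. The total rotation 4*pi is 2 full turns, so every vector returns to itself, yet the rotor is +1, back on the identity sheet (an even number of 2*pi turns).
Answer: 1


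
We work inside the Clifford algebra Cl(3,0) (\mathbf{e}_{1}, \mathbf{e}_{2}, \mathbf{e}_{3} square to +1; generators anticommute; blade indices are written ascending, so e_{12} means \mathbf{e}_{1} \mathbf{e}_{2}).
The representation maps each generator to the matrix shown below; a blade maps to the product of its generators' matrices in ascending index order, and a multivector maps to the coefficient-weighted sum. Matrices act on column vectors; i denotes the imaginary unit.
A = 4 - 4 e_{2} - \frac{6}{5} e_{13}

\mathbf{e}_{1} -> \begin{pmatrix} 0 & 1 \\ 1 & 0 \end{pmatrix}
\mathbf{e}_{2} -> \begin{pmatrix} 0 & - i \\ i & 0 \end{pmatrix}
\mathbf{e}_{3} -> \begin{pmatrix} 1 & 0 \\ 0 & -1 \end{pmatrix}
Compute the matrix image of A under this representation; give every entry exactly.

Bivector images (products of the table entries): rho(e_{13}) = rho(\mathbf{e}_{1})rho(\mathbf{e}_{3}) = \begin{pmatrix} 0 & -1 \\ 1 & 0 \end{pmatrix}.
M = (4)*1 + (-4)*rho(e_{2}) + (-\frac{6}{5})*rho(e_{13}), summed entrywise (1 is the identity matrix):
Answer: \begin{pmatrix} 4 & \frac{6}{5} + 4 i \\ - \frac{6}{5} - 4 i & 4 \end{pmatrix}


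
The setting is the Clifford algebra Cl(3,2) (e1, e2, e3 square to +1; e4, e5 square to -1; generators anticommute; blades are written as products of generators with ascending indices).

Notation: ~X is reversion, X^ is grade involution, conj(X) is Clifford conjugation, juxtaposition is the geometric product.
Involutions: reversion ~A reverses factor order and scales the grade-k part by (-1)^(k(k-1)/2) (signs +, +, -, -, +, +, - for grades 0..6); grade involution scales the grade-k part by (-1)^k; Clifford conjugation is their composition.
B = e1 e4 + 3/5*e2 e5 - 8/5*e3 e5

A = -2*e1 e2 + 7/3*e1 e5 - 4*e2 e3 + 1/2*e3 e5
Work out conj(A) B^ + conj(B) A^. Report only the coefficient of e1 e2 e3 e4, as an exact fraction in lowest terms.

first term: 4/5 - 7/5*e1 e2 + 56/15*e1 e3 + 6/5*e1 e5 + 3/10*e2 e3 - 2*e2 e4 - 32/5*e2 e5 - 12/5*e3 e5 - 7/3*e4 e5 + 4*e1 e2 e3 e4 - 16/5*e1 e2 e3 e5 + 1/2*e1 e3 e4 e5
second term: 4/5 + 7/5*e1 e2 - 56/15*e1 e3 - 6/5*e1 e5 - 3/10*e2 e3 + 2*e2 e4 + 32/5*e2 e5 + 12/5*e3 e5 + 7/3*e4 e5 + 4*e1 e2 e3 e4 - 16/5*e1 e2 e3 e5 + 1/2*e1 e3 e4 e5
Answer: 8


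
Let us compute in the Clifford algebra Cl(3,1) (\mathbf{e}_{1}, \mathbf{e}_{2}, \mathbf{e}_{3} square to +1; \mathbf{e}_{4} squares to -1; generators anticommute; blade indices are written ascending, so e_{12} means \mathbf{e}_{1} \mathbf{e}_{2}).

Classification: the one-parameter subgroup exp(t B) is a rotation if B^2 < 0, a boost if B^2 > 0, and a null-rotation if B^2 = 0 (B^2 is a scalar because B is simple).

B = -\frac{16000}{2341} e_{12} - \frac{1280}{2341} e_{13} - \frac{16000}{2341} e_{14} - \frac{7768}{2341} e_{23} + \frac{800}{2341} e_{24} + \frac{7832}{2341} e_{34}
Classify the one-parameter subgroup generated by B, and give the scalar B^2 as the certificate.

B^2 term by term: the squares give (-\frac{16000}{2341})^2*(e_{12})^2 + (-\frac{1280}{2341})^2*(e_{13})^2 + (-\frac{16000}{2341})^2*(e_{14})^2 + (-\frac{7768}{2341})^2*(e_{23})^2 + (\frac{800}{2341})^2*(e_{24})^2 + (\frac{7832}{2341})^2*(e_{34})^2 = \frac{256000000}{5480281}*(-1) + \frac{1638400}{5480281}*(-1) + \frac{256000000}{5480281}*(+1) + \frac{60341824}{5480281}*(-1) + \frac{640000}{5480281}*(+1) + \frac{61340224}{5480281}*(+1) = 0 (each basis 2-blade squares to minus the product of its generators' squares); cross terms between blades sharing an index anticommute and cancel; the commuting (index-disjoint) pairs give grade-4 terms 2*c*c'*(blade product), which cancel blade by blade — e_{1234}: -\frac{250624000}{5480281} + \frac{2048000}{5480281} + \frac{248576000}{5480281} = 0 — confirming B is simple. So B^2 = 0.
Answer: null-rotation, certificate B^2 = 0. Check the certificate: B^2 = 0, and that sign is decisive whatever form B takes.


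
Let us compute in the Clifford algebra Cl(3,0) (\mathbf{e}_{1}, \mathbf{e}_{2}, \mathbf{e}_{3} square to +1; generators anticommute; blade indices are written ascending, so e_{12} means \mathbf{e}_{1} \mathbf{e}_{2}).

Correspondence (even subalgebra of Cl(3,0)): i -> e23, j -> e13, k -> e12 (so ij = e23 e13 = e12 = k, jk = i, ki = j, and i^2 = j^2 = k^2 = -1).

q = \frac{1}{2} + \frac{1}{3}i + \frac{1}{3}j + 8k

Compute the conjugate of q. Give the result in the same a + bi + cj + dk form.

In blades: q = \frac{1}{2} + 8 e_{12} + \frac{1}{3} e_{13} + \frac{1}{3} e_{23}.
Quaternion conjugation is reversion on the even subalgebra: the scalar is fixed and every grade-2 blade flips sign, giving \frac{1}{2} - 8 e_{12} - \frac{1}{3} e_{13} - \frac{1}{3} e_{23}; translating back:
Answer: \frac{1}{2} - \frac{1}{3}i - \frac{1}{3}j - 8k


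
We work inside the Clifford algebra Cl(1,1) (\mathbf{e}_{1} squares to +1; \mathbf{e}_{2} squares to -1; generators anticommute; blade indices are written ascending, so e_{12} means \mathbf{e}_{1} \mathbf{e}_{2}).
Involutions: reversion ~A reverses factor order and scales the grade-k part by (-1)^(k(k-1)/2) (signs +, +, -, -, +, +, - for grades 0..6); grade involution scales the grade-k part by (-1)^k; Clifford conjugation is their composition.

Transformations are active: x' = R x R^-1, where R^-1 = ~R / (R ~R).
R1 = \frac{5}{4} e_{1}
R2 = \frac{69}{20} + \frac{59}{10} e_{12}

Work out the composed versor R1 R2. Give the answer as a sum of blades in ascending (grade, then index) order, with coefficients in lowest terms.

Distribute over the terms of R1 (each basis-blade product reordered to ascending indices, repeated generators contracted through their squares):
(\frac{5}{4} e_{1}) R2 = \frac{69}{16} e_{1} + \frac{59}{8} e_{2}
Answer: \frac{69}{16} e_{1} + \frac{59}{8} e_{2}


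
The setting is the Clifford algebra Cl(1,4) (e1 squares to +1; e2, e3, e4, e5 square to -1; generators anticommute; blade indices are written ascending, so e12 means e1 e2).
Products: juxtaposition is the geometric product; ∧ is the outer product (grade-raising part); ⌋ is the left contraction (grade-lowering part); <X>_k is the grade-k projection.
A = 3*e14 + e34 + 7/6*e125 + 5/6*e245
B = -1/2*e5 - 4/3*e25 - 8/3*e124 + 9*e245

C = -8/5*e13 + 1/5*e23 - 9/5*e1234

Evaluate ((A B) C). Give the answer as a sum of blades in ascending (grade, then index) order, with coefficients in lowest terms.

step 1: 15/2 + 14/9*e1 + 8*e2 - 10/9*e4 + 7/12*e12 + 21/2*e14 - 20/9*e15 + 5/12*e24 + 28/9*e45 + 8/3*e123 + 27*e125 - 3/2*e145 - 9*e235 - 1/2*e345 + 4*e1245 - 4/3*e2345
step 2: -8/15*e1 + 64/15*e2 - 184/45*e3 + 24/5*e4 + 9/5*e5 - 193/15*e13 - 12/5*e15 - 247/15*e23 - 269/15*e34 - 164/45*e35 + 4/15*e45 + 136/9*e123 - 153/10*e125 - 568/45*e134 - 27/5*e135 - 77/5*e145 - 136/45*e234 + 459/10*e235 - 1/10*e245 - 231/5*e345 - 161/15*e1234 - 272/45*e1235 - 32/15*e1245 - 52/9*e1345 + 496/45*e2345 - 3/10*e12345
Answer: -8/15*e1 + 64/15*e2 - 184/45*e3 + 24/5*e4 + 9/5*e5 - 193/15*e13 - 12/5*e15 - 247/15*e23 - 269/15*e34 - 164/45*e35 + 4/15*e45 + 136/9*e123 - 153/10*e125 - 568/45*e134 - 27/5*e135 - 77/5*e145 - 136/45*e234 + 459/10*e235 - 1/10*e245 - 231/5*e345 - 161/15*e1234 - 272/45*e1235 - 32/15*e1245 - 52/9*e1345 + 496/45*e2345 - 3/10*e12345


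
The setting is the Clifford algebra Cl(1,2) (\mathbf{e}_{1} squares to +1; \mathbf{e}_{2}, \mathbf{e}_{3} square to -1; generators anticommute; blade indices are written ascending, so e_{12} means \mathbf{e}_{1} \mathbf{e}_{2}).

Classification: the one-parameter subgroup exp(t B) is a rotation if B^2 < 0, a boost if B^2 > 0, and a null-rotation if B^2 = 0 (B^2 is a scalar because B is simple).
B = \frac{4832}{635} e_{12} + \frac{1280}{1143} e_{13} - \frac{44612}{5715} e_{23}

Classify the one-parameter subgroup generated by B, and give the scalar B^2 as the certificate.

B^2 term by term: the squares give (\frac{4832}{635})^2*(e_{12})^2 + (\frac{1280}{1143})^2*(e_{13})^2 + (-\frac{44612}{5715})^2*(e_{23})^2 = \frac{23348224}{403225}*(+1) + \frac{1638400}{1306449}*(+1) + \frac{1990230544}{32661225}*(-1) = -\frac{16}{9} (each basis 2-blade squares to minus the product of its generators' squares); cross terms between blades sharing an index anticommute and cancel. So B^2 = -\frac{16}{9}.
Answer: rotation, certificate B^2 = -\frac{16}{9}. Check the certificate: B^2 = -\frac{16}{9}, and that sign is decisive whatever form B takes.


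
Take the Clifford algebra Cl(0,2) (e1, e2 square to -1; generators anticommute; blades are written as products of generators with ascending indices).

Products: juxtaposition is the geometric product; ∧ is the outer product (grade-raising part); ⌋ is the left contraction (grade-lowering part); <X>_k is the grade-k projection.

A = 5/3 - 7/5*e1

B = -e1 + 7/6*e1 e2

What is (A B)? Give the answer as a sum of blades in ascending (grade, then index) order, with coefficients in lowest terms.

step 1: -7/5 - 5/3*e1 + 49/30*e2 + 35/18*e1 e2
Answer: -7/5 - 5/3*e1 + 49/30*e2 + 35/18*e1 e2
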